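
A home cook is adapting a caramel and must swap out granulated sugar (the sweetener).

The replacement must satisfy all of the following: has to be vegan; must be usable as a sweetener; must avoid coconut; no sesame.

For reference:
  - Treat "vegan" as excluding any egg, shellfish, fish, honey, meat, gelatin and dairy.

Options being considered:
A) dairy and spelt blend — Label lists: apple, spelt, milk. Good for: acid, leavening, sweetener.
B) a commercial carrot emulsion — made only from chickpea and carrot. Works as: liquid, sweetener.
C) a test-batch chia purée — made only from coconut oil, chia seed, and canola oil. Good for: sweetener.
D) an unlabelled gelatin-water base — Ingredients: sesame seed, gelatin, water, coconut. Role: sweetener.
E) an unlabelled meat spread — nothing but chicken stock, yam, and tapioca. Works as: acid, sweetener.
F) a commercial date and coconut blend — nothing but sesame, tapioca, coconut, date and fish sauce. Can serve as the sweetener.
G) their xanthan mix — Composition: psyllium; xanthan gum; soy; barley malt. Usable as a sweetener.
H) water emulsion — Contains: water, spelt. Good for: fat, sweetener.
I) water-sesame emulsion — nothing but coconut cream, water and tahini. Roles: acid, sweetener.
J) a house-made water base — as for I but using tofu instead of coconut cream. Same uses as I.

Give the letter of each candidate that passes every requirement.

A: has milk, so not vegan — reject
B: every rule checks out — keep
C: has coconut oil, so not coconut-free — reject
D: has gelatin, so not vegan; has coconut, so not coconut-free (and 1 more) — no
E: has chicken stock, so not vegan — reject
F: has fish sauce, so not vegan; has coconut, so not coconut-free (and 1 more) — no
G: all constraints satisfied — keep
H: only spelt and water; none excluded — OK
I: has coconut cream, so not coconut-free; has tahini, so not sesame-free — reject
J: has tahini, so not sesame-free — no

B, G, H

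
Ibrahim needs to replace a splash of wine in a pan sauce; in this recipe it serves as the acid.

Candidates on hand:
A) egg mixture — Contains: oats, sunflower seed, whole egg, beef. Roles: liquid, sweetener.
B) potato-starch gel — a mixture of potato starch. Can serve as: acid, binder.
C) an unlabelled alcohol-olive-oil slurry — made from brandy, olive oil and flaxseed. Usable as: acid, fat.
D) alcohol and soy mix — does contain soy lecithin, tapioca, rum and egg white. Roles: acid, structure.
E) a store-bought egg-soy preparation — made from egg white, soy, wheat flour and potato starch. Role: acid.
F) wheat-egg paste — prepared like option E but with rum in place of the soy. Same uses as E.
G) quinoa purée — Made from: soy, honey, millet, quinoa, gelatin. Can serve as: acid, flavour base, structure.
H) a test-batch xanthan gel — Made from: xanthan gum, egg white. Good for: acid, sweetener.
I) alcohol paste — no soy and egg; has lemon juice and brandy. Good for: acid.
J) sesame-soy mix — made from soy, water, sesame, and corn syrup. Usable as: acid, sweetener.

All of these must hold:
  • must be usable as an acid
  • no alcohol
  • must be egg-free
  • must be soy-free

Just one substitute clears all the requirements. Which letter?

B

A: not usable as an acid; has whole egg, so not egg-free — no
B: only potato starch; none excluded — valid
C: has brandy, so not alcohol-free — out
D: has egg white, so not egg-free; has rum, so not alcohol-free (and 1 more) — out
E: has egg white, so not egg-free; has soy, so not soy-free — no
F: has egg white, so not egg-free; has rum, so not alcohol-free — reject
G: has soy, so not soy-free — no
H: has egg white, so not egg-free — reject
I: has brandy, so not alcohol-free — no
J: has soy, so not soy-free — reject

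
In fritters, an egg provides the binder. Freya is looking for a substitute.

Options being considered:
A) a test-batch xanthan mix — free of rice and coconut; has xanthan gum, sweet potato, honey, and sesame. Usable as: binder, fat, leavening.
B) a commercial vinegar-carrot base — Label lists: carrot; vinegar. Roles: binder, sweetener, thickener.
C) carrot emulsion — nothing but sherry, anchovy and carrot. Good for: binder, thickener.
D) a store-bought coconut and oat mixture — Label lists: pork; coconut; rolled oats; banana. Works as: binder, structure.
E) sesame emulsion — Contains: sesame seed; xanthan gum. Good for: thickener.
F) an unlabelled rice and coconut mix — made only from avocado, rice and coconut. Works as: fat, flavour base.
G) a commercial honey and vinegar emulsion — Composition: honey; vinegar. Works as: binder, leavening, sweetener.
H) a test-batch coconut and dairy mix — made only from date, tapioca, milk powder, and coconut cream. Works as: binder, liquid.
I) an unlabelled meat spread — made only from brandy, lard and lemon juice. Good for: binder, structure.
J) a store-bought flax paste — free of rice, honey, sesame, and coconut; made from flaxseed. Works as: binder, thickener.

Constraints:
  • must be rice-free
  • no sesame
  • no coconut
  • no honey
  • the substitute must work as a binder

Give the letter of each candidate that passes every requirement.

A: has honey, so not honey-free; has sesame, so not sesame-free — out
B: all constraints satisfied — valid
C: works as a binder, no rice, no coconut — valid
D: has coconut, so not coconut-free — no
E: not usable as a binder; has sesame seed, so not sesame-free — out
F: not usable as a binder; has coconut, so not coconut-free (and 1 more) — out
G: has honey, so not honey-free — out
H: has coconut cream, so not coconut-free — no
I: no honey, no coconut — OK
J: works as a binder, no coconut, no sesame — keep

B, C, I, J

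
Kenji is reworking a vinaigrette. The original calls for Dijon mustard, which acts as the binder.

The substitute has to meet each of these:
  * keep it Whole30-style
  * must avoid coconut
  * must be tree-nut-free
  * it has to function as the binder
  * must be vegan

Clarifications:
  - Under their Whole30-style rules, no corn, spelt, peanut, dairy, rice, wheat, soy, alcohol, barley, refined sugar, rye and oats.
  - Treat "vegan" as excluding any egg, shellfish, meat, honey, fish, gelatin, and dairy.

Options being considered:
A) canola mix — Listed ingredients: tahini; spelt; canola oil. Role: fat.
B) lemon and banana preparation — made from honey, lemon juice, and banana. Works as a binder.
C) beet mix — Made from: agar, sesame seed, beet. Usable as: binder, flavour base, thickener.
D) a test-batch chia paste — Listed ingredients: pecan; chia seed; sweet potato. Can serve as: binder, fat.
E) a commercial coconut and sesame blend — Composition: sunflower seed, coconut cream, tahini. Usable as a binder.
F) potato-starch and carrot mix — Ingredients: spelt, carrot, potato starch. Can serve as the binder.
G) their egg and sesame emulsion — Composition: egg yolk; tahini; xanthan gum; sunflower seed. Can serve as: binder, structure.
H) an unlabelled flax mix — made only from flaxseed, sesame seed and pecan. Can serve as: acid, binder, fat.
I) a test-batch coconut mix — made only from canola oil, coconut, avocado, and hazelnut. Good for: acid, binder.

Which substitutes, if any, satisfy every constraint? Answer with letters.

A: not usable as a binder; has spelt, so not Whole30-style — reject
B: has honey, so not vegan — no
C: works as a binder, vegan, no tree nuts — valid
D: has pecan, so not tree-nut-free — no
E: has coconut cream, so not coconut-free — out
F: has spelt, so not Whole30-style — no
G: has egg yolk, so not vegan — reject
H: has pecan, so not tree-nut-free — no
I: has hazelnut, so not tree-nut-free; has coconut, so not coconut-free — no

C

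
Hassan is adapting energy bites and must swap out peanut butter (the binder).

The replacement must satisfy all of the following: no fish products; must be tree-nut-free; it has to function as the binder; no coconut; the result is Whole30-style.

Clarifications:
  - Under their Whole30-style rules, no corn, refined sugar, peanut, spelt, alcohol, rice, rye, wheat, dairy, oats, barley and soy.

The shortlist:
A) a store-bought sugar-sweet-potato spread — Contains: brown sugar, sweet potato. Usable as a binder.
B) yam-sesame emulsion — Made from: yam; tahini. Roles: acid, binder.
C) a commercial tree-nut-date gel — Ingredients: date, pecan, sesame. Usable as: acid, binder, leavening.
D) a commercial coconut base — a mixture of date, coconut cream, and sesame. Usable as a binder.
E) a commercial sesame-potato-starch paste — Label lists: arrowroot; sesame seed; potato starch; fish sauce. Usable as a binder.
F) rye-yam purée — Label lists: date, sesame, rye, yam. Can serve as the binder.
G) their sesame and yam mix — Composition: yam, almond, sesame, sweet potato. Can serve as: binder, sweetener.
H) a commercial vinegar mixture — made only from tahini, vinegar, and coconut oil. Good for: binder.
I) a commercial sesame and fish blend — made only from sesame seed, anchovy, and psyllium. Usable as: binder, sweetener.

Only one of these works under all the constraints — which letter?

B

A: has brown sugar, so not Whole30-style — reject
B: works as a binder, Whole30-style, no fish — OK
C: has pecan, so not tree-nut-free — reject
D: has coconut cream, so not coconut-free — no
E: has fish sauce, so not fish-free — no
F: has rye, so not Whole30-style — no
G: has almond, so not tree-nut-free — reject
H: has coconut oil, so not coconut-free — reject
I: has anchovy, so not fish-free — reject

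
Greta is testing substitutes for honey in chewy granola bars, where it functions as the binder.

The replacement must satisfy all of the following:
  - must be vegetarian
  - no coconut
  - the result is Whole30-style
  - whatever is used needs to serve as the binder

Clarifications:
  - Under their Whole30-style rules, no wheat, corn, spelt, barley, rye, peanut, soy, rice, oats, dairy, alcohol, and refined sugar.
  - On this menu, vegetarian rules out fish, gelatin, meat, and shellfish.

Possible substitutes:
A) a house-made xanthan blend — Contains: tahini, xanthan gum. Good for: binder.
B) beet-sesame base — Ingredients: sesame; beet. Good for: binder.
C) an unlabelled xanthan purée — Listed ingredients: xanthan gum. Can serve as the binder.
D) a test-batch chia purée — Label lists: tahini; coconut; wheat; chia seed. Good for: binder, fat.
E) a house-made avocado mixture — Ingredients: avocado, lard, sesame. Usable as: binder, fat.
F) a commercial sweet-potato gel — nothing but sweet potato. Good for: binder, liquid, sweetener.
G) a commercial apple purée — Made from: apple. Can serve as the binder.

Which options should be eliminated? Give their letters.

A: only tahini and xanthan gum; none excluded — OK
B: every rule checks out — valid
C: every rule checks out — keep
D: has wheat, so not Whole30-style; has coconut, so not coconut-free — reject
E: has lard, so not vegetarian — out
F: works as a binder, no coconut, Whole30-style — keep
G: only apple; none excluded — keep

D, E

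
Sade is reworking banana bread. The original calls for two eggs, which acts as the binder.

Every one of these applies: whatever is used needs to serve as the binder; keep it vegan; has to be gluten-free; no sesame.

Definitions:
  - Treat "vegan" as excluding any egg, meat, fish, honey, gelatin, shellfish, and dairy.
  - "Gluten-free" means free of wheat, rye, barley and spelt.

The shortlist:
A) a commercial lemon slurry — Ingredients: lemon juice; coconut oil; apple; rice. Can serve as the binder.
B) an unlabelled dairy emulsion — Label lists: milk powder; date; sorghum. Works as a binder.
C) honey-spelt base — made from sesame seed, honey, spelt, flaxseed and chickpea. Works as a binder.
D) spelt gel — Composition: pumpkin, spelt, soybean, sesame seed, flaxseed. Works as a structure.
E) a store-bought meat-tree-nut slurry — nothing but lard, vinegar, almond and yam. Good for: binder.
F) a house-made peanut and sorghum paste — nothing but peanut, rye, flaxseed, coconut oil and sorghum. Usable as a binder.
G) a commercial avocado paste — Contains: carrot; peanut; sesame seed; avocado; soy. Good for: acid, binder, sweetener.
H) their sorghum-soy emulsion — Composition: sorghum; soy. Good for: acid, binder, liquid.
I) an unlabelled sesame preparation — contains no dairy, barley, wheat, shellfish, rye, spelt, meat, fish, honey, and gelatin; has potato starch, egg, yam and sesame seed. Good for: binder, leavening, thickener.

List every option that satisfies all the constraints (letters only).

A, H

A: coconut oil and rice etc. — none of it excluded — OK
B: has milk powder, so not vegan — reject
C: has honey, so not vegan; has spelt, so not gluten-free (and 1 more) — no
D: not usable as a binder; has spelt, so not gluten-free (and 1 more) — out
E: has lard, so not vegan — reject
F: has rye, so not gluten-free — reject
G: has sesame seed, so not sesame-free — out
H: only soy and sorghum; none excluded — keep
I: has egg, so not vegan; has sesame seed, so not sesame-free — out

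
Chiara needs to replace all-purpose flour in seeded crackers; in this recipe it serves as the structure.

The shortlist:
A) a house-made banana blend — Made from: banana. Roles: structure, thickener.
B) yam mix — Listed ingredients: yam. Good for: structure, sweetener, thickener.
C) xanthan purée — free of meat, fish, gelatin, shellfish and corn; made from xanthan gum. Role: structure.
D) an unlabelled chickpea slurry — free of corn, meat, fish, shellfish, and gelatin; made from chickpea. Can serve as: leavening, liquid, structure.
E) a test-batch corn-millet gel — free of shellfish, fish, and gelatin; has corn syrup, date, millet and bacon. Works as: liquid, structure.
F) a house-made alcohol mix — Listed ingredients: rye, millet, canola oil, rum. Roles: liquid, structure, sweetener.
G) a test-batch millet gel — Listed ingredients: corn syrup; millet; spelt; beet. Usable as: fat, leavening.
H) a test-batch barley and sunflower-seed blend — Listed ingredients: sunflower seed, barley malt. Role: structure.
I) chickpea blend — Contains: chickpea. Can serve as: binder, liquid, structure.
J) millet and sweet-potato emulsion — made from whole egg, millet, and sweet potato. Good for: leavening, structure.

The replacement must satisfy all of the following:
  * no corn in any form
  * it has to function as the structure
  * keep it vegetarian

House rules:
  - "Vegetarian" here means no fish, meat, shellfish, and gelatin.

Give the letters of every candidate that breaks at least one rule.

E, G

A: only banana; none excluded — keep
B: works as a structure, no corn, vegetarian — OK
C: vegetarian, no corn — valid
D: vegetarian, no corn — valid
E: has bacon, so not vegetarian; has corn syrup, so not corn-free — no
F: rum and rye etc. — none of it excluded — keep
G: not usable as a structure; has corn syrup, so not corn-free — reject
H: nothing on the exclusion list — OK
I: only chickpea; none excluded — OK
J: only whole egg, millet and sweet potato; none excluded — valid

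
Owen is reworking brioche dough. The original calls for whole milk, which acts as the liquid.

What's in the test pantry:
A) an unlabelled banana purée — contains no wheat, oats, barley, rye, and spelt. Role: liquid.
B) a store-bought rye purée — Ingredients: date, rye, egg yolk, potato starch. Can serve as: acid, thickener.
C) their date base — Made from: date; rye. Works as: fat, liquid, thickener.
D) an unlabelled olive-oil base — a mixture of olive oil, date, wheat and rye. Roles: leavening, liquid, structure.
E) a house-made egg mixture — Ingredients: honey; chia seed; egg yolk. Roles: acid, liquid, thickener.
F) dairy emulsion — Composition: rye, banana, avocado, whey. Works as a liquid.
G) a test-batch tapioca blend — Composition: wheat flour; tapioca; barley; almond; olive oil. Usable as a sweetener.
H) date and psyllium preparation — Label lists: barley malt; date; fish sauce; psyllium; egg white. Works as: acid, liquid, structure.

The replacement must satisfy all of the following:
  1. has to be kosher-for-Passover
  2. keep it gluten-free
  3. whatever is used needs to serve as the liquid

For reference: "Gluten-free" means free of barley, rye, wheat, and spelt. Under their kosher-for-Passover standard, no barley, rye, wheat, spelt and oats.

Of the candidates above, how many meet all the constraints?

2

A: kosher-for-Passover, gluten-free — keep
B: not usable as a liquid; has rye, so not gluten-free (and 1 more) — reject
C: has rye, so not gluten-free; has rye, so not kosher-for-Passover — no
D: has rye, so not gluten-free; has rye, so not kosher-for-Passover — out
E: works as a liquid, gluten-free, kosher-for-Passover — valid
F: has rye, so not gluten-free; has rye, so not kosher-for-Passover — no
G: not usable as a liquid; has barley, so not gluten-free (and 1 more) — out
H: has barley malt, so not gluten-free; has barley malt, so not kosher-for-Passover — reject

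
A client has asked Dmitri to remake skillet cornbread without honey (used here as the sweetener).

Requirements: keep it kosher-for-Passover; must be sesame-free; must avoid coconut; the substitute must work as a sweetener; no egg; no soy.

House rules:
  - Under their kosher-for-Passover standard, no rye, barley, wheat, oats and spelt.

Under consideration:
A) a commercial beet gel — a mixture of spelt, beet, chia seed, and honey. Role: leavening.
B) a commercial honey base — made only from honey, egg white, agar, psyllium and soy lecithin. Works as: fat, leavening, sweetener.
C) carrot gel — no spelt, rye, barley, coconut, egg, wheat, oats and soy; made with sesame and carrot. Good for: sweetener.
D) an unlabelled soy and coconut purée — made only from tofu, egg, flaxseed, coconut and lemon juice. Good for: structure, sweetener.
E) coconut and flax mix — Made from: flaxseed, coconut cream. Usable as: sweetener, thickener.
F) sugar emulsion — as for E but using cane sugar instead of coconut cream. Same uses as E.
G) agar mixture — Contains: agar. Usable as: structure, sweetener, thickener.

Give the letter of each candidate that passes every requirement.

A: not usable as a sweetener; has spelt, so not kosher-for-Passover — out
B: has egg white, so not egg-free; has soy lecithin, so not soy-free — no
C: has sesame, so not sesame-free — out
D: has egg, so not egg-free; has tofu, so not soy-free (and 1 more) — no
E: has coconut cream, so not coconut-free — out
F: nothing on the exclusion list — valid
G: kosher-for-Passover, no egg — keep

F, G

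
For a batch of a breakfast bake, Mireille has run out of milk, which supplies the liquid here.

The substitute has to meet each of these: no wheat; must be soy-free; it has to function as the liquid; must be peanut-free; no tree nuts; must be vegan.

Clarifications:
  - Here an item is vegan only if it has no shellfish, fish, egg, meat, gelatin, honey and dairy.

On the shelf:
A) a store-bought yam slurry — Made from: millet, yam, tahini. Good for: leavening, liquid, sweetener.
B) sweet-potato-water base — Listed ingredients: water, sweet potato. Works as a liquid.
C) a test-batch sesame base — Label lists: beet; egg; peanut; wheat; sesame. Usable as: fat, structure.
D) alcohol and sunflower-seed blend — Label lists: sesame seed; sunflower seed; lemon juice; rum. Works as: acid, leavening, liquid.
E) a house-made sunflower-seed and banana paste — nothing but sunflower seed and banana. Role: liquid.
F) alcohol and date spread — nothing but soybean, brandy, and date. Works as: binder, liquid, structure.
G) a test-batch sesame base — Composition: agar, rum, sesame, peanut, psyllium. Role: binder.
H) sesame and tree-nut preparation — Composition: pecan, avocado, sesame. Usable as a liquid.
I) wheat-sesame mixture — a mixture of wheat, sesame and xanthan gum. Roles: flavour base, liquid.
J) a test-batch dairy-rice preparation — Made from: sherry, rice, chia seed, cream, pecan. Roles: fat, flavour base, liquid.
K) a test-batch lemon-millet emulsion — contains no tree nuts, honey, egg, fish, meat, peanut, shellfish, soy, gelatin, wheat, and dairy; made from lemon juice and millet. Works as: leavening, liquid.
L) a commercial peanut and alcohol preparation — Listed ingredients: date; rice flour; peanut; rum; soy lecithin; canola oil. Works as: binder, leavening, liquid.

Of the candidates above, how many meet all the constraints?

5

A: works as a liquid, no tree nuts, no wheat — keep
B: every rule checks out — OK
C: not usable as a liquid; has egg, so not vegan (and 2 more) — reject
D: every rule checks out — OK
E: works as a liquid, vegan, no wheat — keep
F: has soybean, so not soy-free — out
G: not usable as a liquid; has peanut, so not peanut-free — out
H: has pecan, so not tree-nut-free — reject
I: has wheat, so not wheat-free — reject
J: has cream, so not vegan; has pecan, so not tree-nut-free — no
K: no peanut, no tree nuts — valid
L: has soy lecithin, so not soy-free; has peanut, so not peanut-free — reject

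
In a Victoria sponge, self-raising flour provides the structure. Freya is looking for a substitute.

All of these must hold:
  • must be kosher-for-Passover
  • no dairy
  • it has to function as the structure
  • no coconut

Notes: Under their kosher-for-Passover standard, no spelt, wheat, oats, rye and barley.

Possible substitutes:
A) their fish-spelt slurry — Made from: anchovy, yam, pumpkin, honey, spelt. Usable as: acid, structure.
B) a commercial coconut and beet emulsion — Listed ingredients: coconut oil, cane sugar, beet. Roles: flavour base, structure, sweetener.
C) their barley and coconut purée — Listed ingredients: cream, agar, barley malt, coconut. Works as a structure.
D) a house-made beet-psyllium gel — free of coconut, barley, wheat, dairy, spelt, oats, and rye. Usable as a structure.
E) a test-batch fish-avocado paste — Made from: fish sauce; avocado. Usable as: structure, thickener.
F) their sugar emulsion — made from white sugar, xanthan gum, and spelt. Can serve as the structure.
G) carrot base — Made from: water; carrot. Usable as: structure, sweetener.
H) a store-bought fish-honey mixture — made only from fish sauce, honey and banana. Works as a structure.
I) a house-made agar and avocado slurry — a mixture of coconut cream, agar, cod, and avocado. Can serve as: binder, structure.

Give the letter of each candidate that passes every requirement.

A: has spelt, so not kosher-for-Passover — no
B: has coconut oil, so not coconut-free — reject
C: has barley malt, so not kosher-for-Passover; has coconut, so not coconut-free (and 1 more) — out
D: works as a structure, kosher-for-Passover, no coconut — OK
E: all constraints satisfied — OK
F: has spelt, so not kosher-for-Passover — reject
G: works as a structure, kosher-for-Passover, no dairy — keep
H: no dairy, kosher-for-Passover — valid
I: has coconut cream, so not coconut-free — out

D, E, G, H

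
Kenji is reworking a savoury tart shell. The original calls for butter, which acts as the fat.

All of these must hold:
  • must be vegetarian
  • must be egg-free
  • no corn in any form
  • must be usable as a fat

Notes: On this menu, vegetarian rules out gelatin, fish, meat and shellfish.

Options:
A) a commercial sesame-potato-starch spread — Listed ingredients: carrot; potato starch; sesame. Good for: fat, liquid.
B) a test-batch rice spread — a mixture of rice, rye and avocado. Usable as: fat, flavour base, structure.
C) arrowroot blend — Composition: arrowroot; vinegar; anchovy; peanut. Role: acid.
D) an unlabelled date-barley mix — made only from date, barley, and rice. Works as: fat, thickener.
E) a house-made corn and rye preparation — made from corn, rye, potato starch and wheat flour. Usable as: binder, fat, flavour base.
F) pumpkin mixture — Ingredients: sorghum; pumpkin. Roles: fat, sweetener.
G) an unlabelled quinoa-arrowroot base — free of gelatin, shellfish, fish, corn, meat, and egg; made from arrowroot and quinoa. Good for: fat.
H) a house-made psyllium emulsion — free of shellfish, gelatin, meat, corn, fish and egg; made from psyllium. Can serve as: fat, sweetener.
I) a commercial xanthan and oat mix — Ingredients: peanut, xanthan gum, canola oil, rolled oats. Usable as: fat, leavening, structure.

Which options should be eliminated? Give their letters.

C, E

A: all constraints satisfied — OK
B: only rice, rye, and avocado; none excluded — OK
C: not usable as a fat; has anchovy, so not vegetarian — out
D: all constraints satisfied — keep
E: has corn, so not corn-free — no
F: only pumpkin and sorghum; none excluded — keep
G: every rule checks out — OK
H: all constraints satisfied — OK
I: rolled oats and peanut etc. — none of it excluded — OK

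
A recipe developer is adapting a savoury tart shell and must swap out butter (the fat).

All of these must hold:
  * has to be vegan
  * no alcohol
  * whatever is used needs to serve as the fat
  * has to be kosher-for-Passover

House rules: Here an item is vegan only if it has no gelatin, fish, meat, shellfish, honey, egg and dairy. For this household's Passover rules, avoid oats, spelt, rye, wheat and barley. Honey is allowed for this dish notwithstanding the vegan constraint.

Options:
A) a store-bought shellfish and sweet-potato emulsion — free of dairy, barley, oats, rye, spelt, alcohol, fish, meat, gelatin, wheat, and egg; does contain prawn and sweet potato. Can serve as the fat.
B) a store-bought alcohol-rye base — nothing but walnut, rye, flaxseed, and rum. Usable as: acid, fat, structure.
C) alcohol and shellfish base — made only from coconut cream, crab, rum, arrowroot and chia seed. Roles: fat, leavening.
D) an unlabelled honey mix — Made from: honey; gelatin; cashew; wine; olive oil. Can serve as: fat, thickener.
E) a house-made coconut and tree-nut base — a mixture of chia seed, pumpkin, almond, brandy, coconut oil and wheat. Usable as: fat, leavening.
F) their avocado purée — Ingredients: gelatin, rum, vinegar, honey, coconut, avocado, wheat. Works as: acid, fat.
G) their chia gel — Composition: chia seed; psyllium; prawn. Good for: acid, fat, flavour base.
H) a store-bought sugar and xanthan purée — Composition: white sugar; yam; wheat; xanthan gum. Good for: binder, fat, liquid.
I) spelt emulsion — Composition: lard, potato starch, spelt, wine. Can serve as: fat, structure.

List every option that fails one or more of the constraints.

A, B, C, D, E, F, G, H, I

A: has prawn, so not vegan — reject
B: has rye, so not kosher-for-Passover; has rum, so not alcohol-free — out
C: has crab, so not vegan; has rum, so not alcohol-free — out
D: has gelatin, so not vegan; has wine, so not alcohol-free — out
E: has wheat, so not kosher-for-Passover; has brandy, so not alcohol-free — out
F: has gelatin, so not vegan; has wheat, so not kosher-for-Passover (and 1 more) — no
G: has prawn, so not vegan — reject
H: has wheat, so not kosher-for-Passover — out
I: has lard, so not vegan; has spelt, so not kosher-for-Passover (and 1 more) — reject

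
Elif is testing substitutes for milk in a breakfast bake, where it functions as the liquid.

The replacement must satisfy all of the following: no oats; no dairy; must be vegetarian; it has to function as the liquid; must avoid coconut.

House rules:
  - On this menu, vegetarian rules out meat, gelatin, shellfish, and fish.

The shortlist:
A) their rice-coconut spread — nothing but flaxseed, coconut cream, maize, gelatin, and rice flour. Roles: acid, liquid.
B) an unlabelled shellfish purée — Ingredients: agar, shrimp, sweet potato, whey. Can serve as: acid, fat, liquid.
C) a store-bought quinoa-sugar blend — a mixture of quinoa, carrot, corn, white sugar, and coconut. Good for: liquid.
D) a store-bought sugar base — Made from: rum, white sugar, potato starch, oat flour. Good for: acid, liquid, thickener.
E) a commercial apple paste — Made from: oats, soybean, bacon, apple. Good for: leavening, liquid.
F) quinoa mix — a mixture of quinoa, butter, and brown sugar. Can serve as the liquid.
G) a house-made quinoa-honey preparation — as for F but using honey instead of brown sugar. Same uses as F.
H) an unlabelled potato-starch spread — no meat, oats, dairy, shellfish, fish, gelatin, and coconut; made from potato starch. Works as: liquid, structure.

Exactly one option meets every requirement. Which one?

A: has gelatin, so not vegetarian; has coconut cream, so not coconut-free — out
B: has shrimp, so not vegetarian; has whey, so not dairy-free — reject
C: has coconut, so not coconut-free — reject
D: has oat flour, so not oat-free — reject
E: has bacon, so not vegetarian; has oats, so not oat-free — no
F: has butter, so not dairy-free — out
G: has butter, so not dairy-free — reject
H: works as a liquid, no dairy, no coconut — OK

H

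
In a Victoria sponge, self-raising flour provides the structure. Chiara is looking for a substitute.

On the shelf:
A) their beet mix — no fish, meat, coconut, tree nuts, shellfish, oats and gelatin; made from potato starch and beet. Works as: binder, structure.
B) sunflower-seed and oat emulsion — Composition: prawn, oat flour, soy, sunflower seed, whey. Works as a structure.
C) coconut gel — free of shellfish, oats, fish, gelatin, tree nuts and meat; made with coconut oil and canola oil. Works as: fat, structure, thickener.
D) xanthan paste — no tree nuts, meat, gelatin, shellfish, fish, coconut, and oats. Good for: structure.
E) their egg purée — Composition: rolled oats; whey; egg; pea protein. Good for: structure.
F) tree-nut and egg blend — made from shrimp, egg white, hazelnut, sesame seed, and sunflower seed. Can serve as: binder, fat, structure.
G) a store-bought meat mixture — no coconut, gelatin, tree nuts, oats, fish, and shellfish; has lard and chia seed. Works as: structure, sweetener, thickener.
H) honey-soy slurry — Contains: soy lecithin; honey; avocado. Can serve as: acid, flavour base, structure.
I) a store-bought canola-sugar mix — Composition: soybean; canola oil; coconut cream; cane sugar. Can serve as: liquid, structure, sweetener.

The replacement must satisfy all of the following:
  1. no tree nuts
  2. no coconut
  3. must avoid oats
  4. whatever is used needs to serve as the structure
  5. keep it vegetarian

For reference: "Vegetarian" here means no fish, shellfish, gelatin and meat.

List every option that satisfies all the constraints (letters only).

A, D, H

A: no oats, vegetarian — valid
B: has prawn, so not vegetarian; has oat flour, so not oat-free — reject
C: has coconut oil, so not coconut-free — reject
D: works as a structure, no oats, vegetarian — OK
E: has rolled oats, so not oat-free — out
F: has shrimp, so not vegetarian; has hazelnut, so not tree-nut-free — out
G: has lard, so not vegetarian — out
H: works as a structure, no tree nuts, no coconut — valid
I: has coconut cream, so not coconut-free — out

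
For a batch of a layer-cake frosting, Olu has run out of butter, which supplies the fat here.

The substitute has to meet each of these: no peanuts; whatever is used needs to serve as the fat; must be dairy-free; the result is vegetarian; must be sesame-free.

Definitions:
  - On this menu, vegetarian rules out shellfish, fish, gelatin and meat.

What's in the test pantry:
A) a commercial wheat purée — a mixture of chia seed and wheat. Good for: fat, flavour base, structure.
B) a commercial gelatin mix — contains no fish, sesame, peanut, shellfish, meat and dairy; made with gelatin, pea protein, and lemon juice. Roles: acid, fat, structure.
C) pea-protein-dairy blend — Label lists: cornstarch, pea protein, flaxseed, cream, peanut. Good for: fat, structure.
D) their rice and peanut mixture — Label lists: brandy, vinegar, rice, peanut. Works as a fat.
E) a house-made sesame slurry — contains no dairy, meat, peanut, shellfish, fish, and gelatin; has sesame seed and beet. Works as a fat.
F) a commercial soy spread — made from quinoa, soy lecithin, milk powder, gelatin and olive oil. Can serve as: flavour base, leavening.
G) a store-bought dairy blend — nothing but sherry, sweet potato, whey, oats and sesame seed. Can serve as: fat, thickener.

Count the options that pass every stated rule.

A: vegetarian, no dairy — valid
B: has gelatin, so not vegetarian — out
C: has cream, so not dairy-free; has peanut, so not peanut-free — no
D: has peanut, so not peanut-free — no
E: has sesame seed, so not sesame-free — no
F: not usable as a fat; has gelatin, so not vegetarian (and 1 more) — out
G: has whey, so not dairy-free; has sesame seed, so not sesame-free — no

1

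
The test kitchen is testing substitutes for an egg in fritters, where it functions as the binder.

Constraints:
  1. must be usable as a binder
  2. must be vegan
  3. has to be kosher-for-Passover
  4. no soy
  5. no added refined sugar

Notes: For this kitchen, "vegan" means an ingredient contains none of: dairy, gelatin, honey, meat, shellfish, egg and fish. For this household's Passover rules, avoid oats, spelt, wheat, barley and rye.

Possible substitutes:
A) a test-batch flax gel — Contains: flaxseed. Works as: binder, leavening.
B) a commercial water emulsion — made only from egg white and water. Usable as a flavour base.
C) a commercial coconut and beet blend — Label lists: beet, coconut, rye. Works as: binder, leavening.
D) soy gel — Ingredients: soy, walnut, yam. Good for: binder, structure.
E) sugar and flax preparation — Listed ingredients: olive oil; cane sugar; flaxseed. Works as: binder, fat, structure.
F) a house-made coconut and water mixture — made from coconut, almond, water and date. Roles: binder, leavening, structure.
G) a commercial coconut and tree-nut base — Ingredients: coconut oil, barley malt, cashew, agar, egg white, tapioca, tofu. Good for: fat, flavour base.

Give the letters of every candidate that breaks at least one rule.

A: only flaxseed; none excluded — OK
B: not usable as a binder; has egg white, so not vegan — no
C: has rye, so not kosher-for-Passover — out
D: has soy, so not soy-free — out
E: has cane sugar, so not no-added-sugar — reject
F: all constraints satisfied — OK
G: not usable as a binder; has egg white, so not vegan (and 2 more) — no

B, C, D, E, G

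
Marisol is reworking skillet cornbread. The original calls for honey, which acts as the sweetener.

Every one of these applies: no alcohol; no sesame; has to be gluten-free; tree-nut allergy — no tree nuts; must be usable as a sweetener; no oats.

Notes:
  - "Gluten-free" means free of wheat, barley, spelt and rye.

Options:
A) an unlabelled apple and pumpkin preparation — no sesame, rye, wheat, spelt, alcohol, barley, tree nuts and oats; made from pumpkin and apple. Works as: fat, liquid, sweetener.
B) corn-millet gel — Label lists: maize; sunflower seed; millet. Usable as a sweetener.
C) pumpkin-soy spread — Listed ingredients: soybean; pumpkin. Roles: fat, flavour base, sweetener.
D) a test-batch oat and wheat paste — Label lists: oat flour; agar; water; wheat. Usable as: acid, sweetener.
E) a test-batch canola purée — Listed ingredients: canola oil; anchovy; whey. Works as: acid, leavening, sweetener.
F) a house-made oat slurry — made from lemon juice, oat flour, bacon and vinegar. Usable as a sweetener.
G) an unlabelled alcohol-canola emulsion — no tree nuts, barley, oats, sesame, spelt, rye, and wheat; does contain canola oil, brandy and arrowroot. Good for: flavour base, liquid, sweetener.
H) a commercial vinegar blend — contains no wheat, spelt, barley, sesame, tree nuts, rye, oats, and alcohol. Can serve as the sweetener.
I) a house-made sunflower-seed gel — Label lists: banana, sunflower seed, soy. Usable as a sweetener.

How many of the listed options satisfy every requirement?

6

A: works as a sweetener, no alcohol, no sesame — OK
B: only maize, millet, and sunflower seed; none excluded — valid
C: only soybean and pumpkin; none excluded — valid
D: has wheat, so not gluten-free; has oat flour, so not oat-free — reject
E: only whey, anchovy and canola oil; none excluded — OK
F: has oat flour, so not oat-free — reject
G: has brandy, so not alcohol-free — out
H: gluten-free, no tree nuts — keep
I: only soy, sunflower seed and banana; none excluded — keep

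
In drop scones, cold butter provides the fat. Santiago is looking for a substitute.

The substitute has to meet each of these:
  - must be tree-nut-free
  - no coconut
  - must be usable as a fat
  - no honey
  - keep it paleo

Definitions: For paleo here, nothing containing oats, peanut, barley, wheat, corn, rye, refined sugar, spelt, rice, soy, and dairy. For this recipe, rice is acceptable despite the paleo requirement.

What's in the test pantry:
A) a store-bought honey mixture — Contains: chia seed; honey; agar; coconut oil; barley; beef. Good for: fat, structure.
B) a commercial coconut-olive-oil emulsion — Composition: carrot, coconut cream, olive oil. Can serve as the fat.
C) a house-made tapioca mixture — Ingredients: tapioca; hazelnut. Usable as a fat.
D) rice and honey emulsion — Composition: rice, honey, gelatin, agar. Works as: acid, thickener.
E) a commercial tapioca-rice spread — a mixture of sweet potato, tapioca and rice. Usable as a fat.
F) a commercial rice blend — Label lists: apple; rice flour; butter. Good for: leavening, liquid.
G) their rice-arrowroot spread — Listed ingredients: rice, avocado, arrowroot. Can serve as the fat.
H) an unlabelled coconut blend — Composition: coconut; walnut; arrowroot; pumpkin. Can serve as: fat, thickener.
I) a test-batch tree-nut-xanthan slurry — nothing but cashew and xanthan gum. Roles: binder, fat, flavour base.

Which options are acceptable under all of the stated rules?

A: has barley, so not paleo; has coconut oil, so not coconut-free (and 1 more) — reject
B: has coconut cream, so not coconut-free — out
C: has hazelnut, so not tree-nut-free — no
D: not usable as a fat; has honey, so not honey-free — no
E: rice is permitted under the paleo carve-out; nothing else excluded — keep
F: not usable as a fat; has butter, so not paleo — no
G: rice is permitted under the paleo carve-out; nothing else excluded — keep
H: has coconut, so not coconut-free; has walnut, so not tree-nut-free — no
I: has cashew, so not tree-nut-free — reject

E, G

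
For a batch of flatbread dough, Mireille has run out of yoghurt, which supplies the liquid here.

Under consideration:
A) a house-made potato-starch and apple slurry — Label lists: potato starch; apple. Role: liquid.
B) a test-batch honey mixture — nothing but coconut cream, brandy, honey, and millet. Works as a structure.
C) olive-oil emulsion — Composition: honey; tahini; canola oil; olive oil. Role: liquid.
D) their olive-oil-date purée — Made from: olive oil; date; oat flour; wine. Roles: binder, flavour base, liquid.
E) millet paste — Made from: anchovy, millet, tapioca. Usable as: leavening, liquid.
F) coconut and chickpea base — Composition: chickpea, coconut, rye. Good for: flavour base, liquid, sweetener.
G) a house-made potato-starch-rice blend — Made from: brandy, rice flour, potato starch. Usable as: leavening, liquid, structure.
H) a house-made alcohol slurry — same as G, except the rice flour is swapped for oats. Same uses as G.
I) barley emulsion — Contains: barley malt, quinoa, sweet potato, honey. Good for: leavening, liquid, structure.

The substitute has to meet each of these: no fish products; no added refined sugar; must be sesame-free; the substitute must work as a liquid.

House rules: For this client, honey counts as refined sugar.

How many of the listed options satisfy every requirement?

5

A: no fish, no sesame — OK
B: not usable as a liquid; has honey, so not no-added-sugar — no
C: has honey, so not no-added-sugar; has tahini, so not sesame-free — out
D: wine and oat flour etc. — none of it excluded — OK
E: has anchovy, so not fish-free — no
F: no sesame, no fish — valid
G: all constraints satisfied — valid
H: works as a liquid, no-added-sugar, no sesame — valid
I: has honey, so not no-added-sugar — reject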